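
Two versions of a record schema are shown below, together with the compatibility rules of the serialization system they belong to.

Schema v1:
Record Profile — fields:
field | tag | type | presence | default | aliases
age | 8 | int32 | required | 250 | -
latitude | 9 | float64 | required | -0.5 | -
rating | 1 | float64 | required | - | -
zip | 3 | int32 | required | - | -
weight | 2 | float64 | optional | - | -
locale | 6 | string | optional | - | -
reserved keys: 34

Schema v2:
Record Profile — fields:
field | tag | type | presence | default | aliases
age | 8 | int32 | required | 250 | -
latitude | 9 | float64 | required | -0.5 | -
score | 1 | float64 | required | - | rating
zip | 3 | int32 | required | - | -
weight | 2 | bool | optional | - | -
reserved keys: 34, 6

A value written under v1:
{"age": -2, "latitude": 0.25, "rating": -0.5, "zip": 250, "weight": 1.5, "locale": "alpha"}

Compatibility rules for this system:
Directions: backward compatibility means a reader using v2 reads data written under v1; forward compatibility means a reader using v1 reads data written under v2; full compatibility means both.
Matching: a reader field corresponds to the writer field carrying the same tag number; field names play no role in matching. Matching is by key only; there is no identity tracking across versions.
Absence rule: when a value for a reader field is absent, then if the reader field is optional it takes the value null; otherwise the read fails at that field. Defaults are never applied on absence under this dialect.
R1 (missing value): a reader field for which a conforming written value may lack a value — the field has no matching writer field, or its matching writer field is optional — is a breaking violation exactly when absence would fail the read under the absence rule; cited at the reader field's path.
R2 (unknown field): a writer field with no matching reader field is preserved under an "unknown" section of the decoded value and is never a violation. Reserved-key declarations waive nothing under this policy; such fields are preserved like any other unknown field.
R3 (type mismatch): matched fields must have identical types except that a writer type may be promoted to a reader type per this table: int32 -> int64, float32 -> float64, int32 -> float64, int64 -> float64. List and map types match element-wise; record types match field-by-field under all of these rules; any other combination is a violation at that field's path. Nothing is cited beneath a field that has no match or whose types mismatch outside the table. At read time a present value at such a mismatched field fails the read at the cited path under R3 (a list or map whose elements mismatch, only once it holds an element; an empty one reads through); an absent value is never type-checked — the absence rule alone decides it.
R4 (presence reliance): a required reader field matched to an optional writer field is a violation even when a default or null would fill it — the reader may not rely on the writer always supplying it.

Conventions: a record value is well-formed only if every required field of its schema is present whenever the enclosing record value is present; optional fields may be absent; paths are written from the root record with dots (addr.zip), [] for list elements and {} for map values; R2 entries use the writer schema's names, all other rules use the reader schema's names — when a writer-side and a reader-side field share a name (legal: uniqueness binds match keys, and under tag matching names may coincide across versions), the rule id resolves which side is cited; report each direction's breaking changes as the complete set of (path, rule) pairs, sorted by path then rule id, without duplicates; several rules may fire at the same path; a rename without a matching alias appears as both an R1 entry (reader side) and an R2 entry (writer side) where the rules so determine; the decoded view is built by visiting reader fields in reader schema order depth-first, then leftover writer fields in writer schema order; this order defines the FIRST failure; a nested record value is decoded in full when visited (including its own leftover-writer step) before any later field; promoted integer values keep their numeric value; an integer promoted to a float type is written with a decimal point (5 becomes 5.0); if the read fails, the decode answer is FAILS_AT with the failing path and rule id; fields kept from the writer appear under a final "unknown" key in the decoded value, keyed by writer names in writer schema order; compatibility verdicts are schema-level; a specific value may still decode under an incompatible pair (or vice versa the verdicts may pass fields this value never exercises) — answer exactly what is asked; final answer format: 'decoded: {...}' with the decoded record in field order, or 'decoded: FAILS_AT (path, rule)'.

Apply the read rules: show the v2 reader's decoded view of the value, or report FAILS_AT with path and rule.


decoded: FAILS_AT (weight, R3)

arrows below run writer -> reader for Profile
migrating the Profile value to v2:
  age := -2
  latitude := 0.25
  score := -0.5 (from writer rating)
  zip := 250
  read fails at weight under R3
  => FAILS_AT (weight, R3)
checking off the Profile differences that do not matter here:
  renamed field rating to score in record Profile (alias rating declared on the renamed field) -> no rule fires on it and the decoded Profile view is identical with or without it
  removed field locale from record Profile (its key 6 joins the reserved list) -> no rule fires on it and the decoded Profile view is identical with or without it


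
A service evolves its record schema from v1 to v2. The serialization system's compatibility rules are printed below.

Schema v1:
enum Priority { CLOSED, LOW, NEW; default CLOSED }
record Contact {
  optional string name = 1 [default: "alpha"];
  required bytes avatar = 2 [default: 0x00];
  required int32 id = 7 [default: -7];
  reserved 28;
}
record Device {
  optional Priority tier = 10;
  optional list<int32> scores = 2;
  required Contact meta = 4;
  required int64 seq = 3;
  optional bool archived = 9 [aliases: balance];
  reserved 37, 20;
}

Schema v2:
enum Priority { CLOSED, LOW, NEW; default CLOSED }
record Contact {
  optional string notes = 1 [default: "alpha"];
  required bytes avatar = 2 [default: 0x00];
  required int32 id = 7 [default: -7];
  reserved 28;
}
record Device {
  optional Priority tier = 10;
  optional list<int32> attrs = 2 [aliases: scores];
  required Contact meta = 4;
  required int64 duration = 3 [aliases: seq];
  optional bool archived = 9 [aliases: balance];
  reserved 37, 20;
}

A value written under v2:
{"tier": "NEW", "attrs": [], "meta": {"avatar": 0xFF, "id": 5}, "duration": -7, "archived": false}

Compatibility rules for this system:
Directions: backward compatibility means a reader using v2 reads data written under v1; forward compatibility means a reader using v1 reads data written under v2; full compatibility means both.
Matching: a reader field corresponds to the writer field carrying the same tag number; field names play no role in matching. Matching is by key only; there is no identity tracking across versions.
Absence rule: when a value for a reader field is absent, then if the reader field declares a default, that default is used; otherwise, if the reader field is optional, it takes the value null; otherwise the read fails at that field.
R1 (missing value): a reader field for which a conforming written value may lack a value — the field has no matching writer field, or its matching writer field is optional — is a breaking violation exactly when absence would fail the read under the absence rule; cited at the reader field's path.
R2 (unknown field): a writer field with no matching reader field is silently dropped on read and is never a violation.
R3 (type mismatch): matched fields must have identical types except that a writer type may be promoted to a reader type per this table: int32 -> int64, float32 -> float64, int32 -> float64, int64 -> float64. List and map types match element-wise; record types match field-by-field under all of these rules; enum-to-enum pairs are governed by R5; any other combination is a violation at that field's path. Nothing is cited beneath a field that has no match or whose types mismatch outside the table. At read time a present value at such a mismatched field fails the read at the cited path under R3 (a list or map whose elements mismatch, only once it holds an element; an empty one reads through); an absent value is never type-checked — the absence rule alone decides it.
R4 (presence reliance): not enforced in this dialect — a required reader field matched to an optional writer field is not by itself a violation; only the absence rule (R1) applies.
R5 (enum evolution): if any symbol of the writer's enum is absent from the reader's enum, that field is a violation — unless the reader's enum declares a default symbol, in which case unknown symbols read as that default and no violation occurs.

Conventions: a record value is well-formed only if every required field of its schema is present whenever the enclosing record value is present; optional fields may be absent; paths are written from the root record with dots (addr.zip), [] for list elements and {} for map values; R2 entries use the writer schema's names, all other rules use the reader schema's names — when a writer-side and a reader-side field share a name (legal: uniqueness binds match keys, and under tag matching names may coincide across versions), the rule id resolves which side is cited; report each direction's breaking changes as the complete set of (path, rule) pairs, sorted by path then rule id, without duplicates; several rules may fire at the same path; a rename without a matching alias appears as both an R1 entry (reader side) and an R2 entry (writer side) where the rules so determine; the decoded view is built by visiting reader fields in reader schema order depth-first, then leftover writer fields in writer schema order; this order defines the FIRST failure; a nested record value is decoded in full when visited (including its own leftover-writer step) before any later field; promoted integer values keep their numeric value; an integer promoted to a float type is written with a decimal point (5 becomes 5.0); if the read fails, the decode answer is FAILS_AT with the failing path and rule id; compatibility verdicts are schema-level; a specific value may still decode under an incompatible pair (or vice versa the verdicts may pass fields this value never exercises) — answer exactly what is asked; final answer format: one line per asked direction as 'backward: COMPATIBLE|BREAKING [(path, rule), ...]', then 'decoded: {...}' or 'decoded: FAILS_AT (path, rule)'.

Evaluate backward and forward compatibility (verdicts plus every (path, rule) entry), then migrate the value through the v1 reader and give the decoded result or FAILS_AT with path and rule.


each type pair in Device: writer, then reader
checking backward for Device: reader v2 against writer v1:
  tier: Priority -> Priority, writer optional; from tier
  attrs: list<int32> -> list<int32>, writer optional; from scores
  meta: Contact -> Contact, writer required; from meta
  duration: int64 -> int64, writer required; from seq
  archived: bool -> bool, writer optional; from archived
  meta.notes: string -> string, writer optional; from meta.name
  meta.avatar: bytes -> bytes, writer required; from meta.avatar
  meta.id: int32 -> int32, writer required; from meta.id
  => backward verdict for Device: COMPATIBLE, no violations
checking forward for Device: reader v1 against writer v2:
  tier: Priority -> Priority, writer optional; from tier
  scores: list<int32> -> list<int32>, writer optional; from attrs
  meta: Contact -> Contact, writer required; from meta
  seq: int64 -> int64, writer required; from duration
  archived: bool -> bool, writer optional; from archived
  meta.name: string -> string, writer optional; from meta.notes
  meta.avatar: bytes -> bytes, writer required; from meta.avatar
  meta.id: int32 -> int32, writer required; from meta.id
  => forward verdict for Device: COMPATIBLE, no violations
decode walk for Device under reader schema v1:
  tier := "NEW"
  scores := [] (from writer attrs)
  meta.name := "alpha" (no value, default fills)
  meta.avatar := 0xFF
  meta.id := 5
  seq := -7 (from writer duration)
  archived := false
  => decoded: {"tier": "NEW", "scores": [], "meta": {"name": "alpha", "avatar": 0xFF, "id": 5}, "seq": -7, "archived": false}

backward: COMPATIBLE []; forward: COMPATIBLE []; decoded: {"tier": "NEW", "scores": [], "meta": {"name": "alpha", "avatar": 0xFF, "id": 5}, "seq": -7, "archived": false}


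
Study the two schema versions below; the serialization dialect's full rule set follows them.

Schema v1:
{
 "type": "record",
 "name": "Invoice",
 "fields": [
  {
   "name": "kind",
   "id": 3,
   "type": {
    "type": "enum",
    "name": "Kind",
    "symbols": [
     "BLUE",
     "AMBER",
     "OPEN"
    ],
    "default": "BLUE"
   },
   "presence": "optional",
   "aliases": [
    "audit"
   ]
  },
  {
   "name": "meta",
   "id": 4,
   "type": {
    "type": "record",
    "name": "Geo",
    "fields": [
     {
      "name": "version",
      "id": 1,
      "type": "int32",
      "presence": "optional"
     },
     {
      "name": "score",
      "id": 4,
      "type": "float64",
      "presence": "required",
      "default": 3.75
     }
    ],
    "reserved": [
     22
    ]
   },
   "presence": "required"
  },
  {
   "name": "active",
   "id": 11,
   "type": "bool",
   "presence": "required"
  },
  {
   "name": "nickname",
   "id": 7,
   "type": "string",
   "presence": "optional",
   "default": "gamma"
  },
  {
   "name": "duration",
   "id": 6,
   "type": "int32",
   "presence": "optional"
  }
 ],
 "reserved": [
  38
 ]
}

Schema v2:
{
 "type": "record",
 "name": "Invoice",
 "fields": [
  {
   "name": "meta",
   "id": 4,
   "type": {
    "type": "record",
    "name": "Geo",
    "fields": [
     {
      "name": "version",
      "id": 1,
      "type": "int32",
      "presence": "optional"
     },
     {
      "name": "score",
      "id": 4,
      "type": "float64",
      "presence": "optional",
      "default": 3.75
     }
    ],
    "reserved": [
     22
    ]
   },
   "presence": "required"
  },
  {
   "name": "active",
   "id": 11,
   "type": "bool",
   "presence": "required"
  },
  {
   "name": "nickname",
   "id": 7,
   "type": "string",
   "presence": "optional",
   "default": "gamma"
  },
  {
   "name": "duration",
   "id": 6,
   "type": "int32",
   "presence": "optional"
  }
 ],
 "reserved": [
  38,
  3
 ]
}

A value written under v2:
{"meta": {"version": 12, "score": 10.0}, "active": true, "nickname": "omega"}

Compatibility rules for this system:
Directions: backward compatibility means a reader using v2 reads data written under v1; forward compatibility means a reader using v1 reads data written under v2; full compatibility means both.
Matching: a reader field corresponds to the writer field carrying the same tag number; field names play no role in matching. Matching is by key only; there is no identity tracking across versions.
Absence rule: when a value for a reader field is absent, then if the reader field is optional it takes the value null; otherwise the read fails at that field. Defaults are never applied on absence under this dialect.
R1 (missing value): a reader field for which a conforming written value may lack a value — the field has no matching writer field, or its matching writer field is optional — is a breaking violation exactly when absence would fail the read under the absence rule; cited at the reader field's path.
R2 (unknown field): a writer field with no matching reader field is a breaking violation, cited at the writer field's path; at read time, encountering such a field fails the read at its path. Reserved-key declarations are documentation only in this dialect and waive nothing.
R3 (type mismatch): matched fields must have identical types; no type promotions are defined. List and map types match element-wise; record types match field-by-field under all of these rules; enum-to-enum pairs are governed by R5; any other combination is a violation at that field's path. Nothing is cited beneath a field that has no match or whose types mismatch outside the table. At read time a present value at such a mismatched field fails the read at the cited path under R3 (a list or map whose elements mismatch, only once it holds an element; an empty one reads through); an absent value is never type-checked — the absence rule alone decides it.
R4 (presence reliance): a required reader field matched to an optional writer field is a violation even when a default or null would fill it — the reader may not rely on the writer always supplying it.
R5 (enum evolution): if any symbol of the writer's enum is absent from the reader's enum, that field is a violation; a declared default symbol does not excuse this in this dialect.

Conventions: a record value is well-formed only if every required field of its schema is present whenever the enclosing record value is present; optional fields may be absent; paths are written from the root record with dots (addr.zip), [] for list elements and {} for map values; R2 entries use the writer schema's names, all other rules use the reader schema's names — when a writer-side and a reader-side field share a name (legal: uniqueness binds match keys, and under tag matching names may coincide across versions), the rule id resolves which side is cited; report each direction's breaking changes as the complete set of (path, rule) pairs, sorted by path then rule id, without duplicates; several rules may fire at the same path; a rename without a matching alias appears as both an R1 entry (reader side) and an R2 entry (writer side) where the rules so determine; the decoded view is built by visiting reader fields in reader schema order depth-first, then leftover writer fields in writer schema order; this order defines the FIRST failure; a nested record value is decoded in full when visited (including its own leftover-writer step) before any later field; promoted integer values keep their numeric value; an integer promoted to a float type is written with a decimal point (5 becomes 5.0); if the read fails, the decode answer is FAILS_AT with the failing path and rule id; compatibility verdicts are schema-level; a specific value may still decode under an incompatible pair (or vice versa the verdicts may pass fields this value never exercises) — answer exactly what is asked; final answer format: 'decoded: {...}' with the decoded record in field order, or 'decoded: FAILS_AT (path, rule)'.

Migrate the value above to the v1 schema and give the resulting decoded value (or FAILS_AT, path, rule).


in Invoice below, arrows point writer -> reader
decoding the Invoice value with the v1 reader:
  kind := null (missing; optional => null)
  meta.version := 12
  meta.score := 10.0
  active := true
  nickname := "omega"
  duration := null (missing; optional => null)
  => decoded: {"kind": null, "meta": {"version": 12, "score": 10.0}, "active": true, "nickname": "omega", "duration": null}
checking off the Invoice differences that do not matter here:
  removed field kind from record Invoice (its key 3 joins the reserved list) -> shifts the Invoice verdicts, not this decode
  field score in record Geo: required changed to optional -> shifts the Invoice verdicts, not this decode

decoded: {"kind": null, "meta": {"version": 12, "score": 10.0}, "active": true, "nickname": "omega", "duration": null}


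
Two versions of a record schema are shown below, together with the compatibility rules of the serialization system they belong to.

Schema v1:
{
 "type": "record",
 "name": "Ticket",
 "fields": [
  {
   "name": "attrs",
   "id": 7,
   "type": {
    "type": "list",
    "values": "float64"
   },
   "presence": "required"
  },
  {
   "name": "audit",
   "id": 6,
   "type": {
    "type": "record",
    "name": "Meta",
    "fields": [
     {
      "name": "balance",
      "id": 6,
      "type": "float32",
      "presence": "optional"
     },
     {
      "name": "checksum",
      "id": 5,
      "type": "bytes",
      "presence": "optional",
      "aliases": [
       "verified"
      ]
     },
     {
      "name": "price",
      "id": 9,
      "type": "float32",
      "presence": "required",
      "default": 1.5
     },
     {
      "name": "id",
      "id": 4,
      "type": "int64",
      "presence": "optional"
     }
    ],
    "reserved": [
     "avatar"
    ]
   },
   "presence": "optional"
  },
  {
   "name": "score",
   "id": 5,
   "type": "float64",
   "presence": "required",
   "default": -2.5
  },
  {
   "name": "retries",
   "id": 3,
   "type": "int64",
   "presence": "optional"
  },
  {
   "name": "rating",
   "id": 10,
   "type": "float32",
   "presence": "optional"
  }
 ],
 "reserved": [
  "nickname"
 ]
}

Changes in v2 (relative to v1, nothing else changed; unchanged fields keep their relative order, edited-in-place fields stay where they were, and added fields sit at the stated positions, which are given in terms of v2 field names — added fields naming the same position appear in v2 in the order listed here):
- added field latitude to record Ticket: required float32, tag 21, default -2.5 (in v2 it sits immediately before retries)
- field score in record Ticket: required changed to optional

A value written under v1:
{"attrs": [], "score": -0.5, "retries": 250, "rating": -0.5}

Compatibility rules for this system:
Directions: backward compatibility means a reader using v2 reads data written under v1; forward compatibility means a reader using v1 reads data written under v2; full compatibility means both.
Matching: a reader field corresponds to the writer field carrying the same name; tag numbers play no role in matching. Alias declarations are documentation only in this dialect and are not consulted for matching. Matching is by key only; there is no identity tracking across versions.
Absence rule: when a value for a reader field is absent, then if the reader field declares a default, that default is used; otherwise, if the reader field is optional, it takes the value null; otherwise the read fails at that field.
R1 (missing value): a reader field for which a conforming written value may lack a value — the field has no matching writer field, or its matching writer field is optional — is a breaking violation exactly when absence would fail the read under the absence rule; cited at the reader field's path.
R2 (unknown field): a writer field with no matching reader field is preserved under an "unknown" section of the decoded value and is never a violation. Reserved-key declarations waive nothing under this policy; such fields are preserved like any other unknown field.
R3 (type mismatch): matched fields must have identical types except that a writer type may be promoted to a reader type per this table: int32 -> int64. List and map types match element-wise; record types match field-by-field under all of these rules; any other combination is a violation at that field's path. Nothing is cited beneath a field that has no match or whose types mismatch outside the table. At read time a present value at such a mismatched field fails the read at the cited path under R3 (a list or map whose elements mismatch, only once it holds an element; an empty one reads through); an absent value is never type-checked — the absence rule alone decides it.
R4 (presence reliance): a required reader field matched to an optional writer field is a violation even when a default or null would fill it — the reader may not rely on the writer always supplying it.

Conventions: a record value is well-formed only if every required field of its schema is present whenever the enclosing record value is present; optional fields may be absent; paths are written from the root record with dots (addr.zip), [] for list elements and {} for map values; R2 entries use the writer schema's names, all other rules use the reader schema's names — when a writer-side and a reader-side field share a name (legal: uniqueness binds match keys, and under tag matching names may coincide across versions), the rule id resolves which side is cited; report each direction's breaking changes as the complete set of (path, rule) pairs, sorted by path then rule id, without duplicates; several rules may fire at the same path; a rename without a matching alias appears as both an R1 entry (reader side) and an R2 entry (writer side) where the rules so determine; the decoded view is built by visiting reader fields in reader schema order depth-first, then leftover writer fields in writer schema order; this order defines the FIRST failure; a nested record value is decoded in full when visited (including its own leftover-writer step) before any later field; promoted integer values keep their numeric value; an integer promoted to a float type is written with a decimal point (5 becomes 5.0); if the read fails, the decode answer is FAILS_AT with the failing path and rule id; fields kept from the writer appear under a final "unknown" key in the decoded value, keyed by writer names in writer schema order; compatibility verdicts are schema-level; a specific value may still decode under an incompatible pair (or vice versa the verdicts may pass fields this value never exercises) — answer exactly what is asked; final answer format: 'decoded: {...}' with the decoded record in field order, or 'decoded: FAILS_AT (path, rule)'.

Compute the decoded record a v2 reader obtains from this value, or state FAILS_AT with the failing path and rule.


decoded: {"attrs": [], "audit": null, "score": -0.5, "latitude": -2.5, "retries": 250, "rating": -0.5}

in Ticket below, arrows point writer -> reader
decode walk for Ticket under reader schema v2:
  attrs := []
  audit := null (not supplied -> null)
  score := -0.5
  latitude := -2.5 (no value, default fills)
  retries := 250
  rating := -0.5
  => decoded: {"attrs": [], "audit": null, "score": -0.5, "latitude": -2.5, "retries": 250, "rating": -0.5}
the other Ticket changes do not affect what is asked:
  field score in record Ticket: required changed to optional -> schema-level compatibility only; this Ticket value's decode is unchanged


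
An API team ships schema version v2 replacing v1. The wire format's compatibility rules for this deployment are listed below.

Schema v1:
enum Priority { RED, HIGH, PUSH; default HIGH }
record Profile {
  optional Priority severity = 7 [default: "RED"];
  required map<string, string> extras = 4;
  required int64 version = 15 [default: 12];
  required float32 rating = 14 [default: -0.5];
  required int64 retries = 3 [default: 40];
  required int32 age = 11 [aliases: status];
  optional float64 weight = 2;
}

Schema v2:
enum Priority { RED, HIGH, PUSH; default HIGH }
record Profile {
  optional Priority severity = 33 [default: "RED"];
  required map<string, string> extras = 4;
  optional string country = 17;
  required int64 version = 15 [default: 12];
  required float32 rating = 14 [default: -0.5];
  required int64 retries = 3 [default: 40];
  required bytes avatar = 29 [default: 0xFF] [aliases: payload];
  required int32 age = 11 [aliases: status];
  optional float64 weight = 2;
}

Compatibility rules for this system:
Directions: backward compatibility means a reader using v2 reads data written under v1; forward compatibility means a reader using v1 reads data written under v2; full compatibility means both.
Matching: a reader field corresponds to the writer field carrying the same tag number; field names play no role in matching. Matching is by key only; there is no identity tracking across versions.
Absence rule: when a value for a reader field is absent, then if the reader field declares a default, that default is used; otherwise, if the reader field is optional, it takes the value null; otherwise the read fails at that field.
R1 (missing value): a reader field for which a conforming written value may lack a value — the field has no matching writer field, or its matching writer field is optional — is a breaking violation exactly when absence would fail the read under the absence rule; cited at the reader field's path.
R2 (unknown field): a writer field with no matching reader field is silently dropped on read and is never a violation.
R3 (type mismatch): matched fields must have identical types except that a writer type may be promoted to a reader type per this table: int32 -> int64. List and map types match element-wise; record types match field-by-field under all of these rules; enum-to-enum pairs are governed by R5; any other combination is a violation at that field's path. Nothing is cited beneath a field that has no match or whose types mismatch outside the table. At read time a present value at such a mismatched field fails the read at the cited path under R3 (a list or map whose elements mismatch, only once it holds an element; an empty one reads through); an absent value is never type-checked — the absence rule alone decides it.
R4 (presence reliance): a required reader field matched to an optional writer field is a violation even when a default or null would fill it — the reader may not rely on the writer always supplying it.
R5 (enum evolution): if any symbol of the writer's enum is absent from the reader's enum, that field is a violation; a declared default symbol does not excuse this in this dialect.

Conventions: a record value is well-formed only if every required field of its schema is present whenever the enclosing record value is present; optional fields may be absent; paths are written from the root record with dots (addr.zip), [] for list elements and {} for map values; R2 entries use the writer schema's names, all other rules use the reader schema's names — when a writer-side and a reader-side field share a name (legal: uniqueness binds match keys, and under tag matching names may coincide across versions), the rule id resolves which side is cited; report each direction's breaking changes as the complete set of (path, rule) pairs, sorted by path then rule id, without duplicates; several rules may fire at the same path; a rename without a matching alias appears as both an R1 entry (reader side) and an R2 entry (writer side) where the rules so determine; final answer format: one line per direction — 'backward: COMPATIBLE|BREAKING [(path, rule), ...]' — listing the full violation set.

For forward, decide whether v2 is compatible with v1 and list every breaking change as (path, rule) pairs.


forward: COMPATIBLE []

each type pair in Profile: writer, then reader
forward on Profile — v1 reading data written by v2:
  severity: no writer-side match
  extras <- extras (map<string, string> -> map<string, string>, writer required)
  version <- version (int64 -> int64, writer required)
  rating <- rating (float32 -> float32, writer required)
  retries <- retries (int64 -> int64, writer required)
  age <- age (int32 -> int32, writer required)
  weight <- weight (float64 -> float64, writer optional)
  writer severity: unknown to reader
  writer country: unknown to reader
  writer avatar: unknown to reader
  => forward verdict for Profile: COMPATIBLE, no violations
checking off the Profile differences that do not matter here:
  field severity in record Profile: tag 7 changed to 33 -> fires no rule on Profile, leaving the asked answer as it is
  added field country to record Profile: optional string, tag 17 (in v2 it sits immediately before version) -> fires no rule on Profile, leaving the asked answer as it is
  added field avatar to record Profile: required bytes, tag 29, default 0xFF (in v2 it sits immediately before age) -> fires no rule on Profile, leaving the asked answer as it is


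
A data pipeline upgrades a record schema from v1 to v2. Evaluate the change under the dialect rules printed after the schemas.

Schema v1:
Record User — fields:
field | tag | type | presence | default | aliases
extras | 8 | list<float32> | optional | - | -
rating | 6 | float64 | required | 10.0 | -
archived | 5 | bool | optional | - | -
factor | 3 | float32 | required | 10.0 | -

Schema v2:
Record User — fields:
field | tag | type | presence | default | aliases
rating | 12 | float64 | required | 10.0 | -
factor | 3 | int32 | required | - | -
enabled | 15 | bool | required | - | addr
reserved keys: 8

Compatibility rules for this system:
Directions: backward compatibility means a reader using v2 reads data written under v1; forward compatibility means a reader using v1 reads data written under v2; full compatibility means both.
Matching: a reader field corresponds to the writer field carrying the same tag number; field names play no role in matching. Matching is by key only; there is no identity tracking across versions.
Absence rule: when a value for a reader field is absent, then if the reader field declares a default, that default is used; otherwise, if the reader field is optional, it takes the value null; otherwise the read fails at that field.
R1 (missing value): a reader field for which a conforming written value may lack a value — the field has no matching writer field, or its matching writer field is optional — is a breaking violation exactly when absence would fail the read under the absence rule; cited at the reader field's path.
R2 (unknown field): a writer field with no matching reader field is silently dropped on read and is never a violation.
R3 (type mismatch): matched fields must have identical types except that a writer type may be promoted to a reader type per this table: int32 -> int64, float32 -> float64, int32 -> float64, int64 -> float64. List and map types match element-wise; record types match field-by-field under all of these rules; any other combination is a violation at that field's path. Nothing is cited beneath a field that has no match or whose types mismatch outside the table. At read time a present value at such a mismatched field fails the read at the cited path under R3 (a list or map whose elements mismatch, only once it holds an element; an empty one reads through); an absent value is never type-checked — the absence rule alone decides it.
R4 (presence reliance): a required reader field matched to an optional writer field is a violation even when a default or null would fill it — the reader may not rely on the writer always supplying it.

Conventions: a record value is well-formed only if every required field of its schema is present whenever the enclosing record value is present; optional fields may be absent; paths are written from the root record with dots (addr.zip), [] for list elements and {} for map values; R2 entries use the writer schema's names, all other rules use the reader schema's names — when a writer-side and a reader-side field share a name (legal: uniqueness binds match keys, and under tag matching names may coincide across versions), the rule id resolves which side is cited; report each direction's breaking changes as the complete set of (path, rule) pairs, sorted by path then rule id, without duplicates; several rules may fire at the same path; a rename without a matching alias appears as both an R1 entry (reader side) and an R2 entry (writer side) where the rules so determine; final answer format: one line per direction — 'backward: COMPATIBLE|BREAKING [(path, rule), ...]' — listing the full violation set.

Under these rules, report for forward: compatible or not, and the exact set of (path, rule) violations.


forward: BREAKING [(factor, R3)]

each type pair in User: writer, then reader
forward analysis of User with v1 as reader and v2 as writer:
  extras: no writer match
  rating: no writer match
  archived: no writer match
  factor <- factor (int32 -> float32, writer required)
  rating (writer side), unknown to reader
  enabled (writer side), unknown to reader
  R3 fires at factor
  => forward: BREAKING (1)
ruling out the remaining User differences:
  field rating in record User: tag 6 changed to 12 -> no rule fires on it in User's dialect; the asked verdict holds
  removed field archived from record User -> no rule fires on it in User's dialect; the asked verdict holds
  removed field extras from record User (its key 8 joins the reserved list) -> no rule fires on it in User's dialect; the asked verdict holds
  added field enabled to record User: required bool, tag 15 (in v2 it sits last) -> affects backward compatibility only, which is not asked


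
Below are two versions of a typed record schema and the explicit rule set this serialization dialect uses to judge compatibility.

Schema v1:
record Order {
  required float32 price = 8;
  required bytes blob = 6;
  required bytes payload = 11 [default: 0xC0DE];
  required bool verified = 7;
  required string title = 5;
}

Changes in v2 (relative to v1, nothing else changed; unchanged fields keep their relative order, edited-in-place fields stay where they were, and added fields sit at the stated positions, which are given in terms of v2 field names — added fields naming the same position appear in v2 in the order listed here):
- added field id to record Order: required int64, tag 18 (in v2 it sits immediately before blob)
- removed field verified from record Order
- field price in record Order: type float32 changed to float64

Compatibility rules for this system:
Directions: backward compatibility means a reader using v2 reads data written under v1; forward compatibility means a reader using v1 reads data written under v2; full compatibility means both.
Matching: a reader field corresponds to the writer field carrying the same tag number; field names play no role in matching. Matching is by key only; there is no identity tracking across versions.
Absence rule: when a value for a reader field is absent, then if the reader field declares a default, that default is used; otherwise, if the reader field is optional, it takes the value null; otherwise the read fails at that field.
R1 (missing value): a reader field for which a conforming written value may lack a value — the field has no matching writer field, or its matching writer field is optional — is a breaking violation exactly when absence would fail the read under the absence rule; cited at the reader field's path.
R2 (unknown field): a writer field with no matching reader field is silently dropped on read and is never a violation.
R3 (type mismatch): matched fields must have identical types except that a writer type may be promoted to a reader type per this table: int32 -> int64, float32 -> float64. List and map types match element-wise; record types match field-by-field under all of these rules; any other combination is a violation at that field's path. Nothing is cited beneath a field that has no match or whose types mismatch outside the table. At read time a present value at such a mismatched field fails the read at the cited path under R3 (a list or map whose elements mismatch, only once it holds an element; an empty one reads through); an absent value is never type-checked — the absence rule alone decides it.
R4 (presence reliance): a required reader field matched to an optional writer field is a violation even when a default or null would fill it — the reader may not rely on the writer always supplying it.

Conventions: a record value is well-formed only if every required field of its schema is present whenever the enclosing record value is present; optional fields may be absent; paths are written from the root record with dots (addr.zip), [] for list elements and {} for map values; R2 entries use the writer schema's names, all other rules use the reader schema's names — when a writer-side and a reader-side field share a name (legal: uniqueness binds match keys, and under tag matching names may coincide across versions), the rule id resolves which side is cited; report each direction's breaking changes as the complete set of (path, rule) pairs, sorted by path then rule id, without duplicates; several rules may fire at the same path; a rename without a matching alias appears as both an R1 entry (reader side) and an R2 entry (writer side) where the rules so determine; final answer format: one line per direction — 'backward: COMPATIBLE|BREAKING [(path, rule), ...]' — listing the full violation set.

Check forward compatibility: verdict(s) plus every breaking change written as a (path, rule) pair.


forward: BREAKING [(price, R3), (verified, R1)]

each type pair in Order: writer, then reader
forward analysis of Order with v1 as reader and v2 as writer:
  price: float64 -> float32, writer required; from price
  blob: bytes -> bytes, writer required; from blob
  payload: bytes -> bytes, writer required; from payload
  verified has no writer counterpart
  title: string -> string, writer required; from title
  leftover writer field: id
  violation R3 at price
  violation R1 at verified
  => 2 violation(s): forward is BREAKING for Order
the other Order changes do not affect what is asked:
  added field id to record Order: required int64, tag 18 (in v2 it sits immediately before blob) -> fires only in the backward direction of Order, which is not asked here
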